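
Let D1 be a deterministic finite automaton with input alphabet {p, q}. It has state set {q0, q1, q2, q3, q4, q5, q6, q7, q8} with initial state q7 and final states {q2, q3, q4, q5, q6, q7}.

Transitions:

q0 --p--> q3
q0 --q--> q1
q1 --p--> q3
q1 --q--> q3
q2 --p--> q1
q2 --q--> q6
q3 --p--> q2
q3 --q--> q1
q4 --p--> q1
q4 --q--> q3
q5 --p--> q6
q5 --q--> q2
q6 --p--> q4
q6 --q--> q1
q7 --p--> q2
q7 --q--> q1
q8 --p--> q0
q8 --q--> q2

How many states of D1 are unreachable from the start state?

3

BFS from q7 reaches {q1, q2, q3, q4, q6, q7}; the 3 state(s) q0, q5, q8 are never visited.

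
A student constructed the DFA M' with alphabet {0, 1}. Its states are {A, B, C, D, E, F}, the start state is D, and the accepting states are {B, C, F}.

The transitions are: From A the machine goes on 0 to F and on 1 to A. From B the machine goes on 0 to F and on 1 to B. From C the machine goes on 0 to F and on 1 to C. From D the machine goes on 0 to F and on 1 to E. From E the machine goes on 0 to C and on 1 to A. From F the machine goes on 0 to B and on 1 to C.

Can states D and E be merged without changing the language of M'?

Yes

Every state is reachable, so we keep all 6.
Initial partition by acceptance: {B,C,F} | {A,D,E}.
No further refinement is possible. Final partition (2 blocks): {B,C,F} | {A,D,E}.
D and E lie in the same block of the stable partition, so they are equivalent — no string distinguishes them.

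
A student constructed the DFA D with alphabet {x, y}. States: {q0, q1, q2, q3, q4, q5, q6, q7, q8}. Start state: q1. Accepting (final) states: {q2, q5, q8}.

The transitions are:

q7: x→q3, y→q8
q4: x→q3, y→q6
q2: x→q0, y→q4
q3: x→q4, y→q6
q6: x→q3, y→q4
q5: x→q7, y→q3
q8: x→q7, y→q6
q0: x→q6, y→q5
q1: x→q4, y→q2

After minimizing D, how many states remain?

3

Every state is reachable, so we keep all 9.
Start with accepting vs non-accepting: {q2,q5,q8} | {q0,q1,q3,q4,q6,q7}.
Split {q0,q1,q3,q4,q6,q7} by δ(·,y) → {q0,q1,q7} and {q3,q4,q6}.
No further refinement is possible. Final partition (3 blocks): {q2,q5,q8} | {q0,q1,q7} | {q3,q4,q6}.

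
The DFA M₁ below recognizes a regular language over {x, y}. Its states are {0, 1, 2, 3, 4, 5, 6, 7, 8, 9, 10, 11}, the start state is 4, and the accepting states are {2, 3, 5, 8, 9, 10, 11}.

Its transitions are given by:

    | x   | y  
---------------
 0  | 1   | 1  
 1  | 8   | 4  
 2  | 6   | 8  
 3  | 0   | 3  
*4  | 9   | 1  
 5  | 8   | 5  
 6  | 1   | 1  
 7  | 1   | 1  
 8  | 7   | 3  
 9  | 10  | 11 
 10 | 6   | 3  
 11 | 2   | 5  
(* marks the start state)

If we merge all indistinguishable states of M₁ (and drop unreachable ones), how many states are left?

Start with accepting vs non-accepting: {2,3,5,8,9,10,11} | {0,1,4,6,7}.
On input x, block {2,3,5,8,9,10,11} splits into {2,3,8,10} and {5,9,11}.
Refine {0,1,4,6,7} on symbol x: members go to different blocks, giving {0,6,7} and {1} and {4}.
No further refinement is possible. Final partition (5 blocks): {2,3,8,10} | {0,6,7} | {5,9,11} | {1} | {4}.

5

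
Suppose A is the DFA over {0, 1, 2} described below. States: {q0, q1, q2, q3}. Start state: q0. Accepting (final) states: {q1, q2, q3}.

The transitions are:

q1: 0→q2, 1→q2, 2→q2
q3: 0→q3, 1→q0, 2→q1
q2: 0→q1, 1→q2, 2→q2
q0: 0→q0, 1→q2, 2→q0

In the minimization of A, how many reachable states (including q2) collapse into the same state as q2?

First remove the unreachable states {q3}; 3 states remain.
Initial partition by acceptance: {q1,q2} | {q0}.
The partition is now stable with 2 blocks: {q1,q2} | {q0}.
The equivalence class containing q2 is {q1,q2}, of size 2.

2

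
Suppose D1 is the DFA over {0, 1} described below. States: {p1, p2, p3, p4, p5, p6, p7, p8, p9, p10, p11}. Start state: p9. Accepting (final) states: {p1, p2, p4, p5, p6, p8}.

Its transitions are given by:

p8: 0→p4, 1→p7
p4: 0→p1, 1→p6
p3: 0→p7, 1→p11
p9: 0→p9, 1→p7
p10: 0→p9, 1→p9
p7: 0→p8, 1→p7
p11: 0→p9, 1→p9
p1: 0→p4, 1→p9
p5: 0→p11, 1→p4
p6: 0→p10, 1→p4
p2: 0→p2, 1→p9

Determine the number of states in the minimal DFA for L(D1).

Reachable states from the start: {p1,p4,p6,p7,p8,p9,p10}. Unreachable: {p2,p3,p5,p11} — drop them.
P0 = {p1,p4,p6,p8} | {p7,p9,p10}.
Refine {p1,p4,p6,p8} on symbol 0: members go to different blocks, giving {p1,p4,p8} and {p6}.
Split {p1,p4,p8} by δ(·,1) → {p1,p8} and {p4}.
Refine {p7,p9,p10} on symbol 0: members go to different blocks, giving {p9,p10} and {p7}.
Split {p1,p8} by δ(·,1) → {p1} and {p8}.
Refine {p9,p10} on symbol 1: members go to different blocks, giving {p9} and {p10}.
The partition is now stable with 7 blocks: {p1} | {p9} | {p6} | {p4} | {p7} | {p8} | {p10}.

7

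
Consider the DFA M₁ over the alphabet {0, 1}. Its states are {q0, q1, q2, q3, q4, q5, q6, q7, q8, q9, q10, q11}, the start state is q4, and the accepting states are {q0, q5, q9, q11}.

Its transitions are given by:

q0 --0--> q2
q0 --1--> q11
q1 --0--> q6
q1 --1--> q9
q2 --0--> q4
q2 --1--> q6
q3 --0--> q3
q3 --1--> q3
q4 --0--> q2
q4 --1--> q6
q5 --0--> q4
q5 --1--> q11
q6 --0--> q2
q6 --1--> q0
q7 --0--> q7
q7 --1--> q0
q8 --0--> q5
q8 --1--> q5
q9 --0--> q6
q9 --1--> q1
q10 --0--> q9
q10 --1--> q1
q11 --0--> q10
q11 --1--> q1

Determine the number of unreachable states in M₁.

BFS from q4 reaches {q0, q1, q2, q4, q6, q9, q10, q11}; the 4 state(s) q3, q5, q7, q8 are never visited.

4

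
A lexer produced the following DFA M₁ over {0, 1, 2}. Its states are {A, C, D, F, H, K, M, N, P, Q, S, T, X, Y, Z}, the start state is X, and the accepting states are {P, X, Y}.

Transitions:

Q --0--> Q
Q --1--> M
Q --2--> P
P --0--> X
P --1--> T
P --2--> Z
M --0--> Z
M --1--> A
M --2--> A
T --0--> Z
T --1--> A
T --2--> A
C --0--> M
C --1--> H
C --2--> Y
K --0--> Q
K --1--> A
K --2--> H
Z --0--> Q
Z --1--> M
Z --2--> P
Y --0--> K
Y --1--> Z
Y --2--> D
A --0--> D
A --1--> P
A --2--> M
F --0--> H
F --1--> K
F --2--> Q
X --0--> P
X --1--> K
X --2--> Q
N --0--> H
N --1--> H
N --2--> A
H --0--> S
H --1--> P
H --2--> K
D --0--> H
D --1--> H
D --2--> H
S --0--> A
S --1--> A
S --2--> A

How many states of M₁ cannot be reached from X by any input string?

4

BFS from X reaches {A, D, H, K, M, P, Q, S, T, X, Z}; the 4 state(s) C, F, N, Y are never visited.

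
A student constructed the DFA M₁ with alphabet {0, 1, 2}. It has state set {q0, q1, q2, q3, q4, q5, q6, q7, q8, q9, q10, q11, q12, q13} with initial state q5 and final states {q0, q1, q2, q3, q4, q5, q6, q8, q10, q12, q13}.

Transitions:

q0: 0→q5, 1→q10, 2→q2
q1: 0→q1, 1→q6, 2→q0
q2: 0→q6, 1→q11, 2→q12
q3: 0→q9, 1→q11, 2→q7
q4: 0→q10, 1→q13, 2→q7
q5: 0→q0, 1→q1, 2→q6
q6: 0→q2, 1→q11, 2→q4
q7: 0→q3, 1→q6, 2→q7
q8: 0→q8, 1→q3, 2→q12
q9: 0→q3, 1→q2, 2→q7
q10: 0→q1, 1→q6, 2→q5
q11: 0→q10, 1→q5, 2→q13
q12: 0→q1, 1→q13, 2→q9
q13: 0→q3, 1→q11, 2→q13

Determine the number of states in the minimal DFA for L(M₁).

8

First remove the unreachable states {q8}; 13 states remain.
P0 = {q0,q1,q2,q3,q4,q5,q6,q10,q12,q13} | {q7,q9,q11}.
Split {q0,q1,q2,q3,q4,q5,q6,q10,q12,q13} by δ(·,0) → {q0,q1,q2,q4,q5,q6,q10,q12,q13} and {q3}.
Refine {q0,q1,q2,q4,q5,q6,q10,q12,q13} on symbol 0: members go to different blocks, giving {q0,q1,q2,q4,q5,q6,q10,q12} and {q13}.
Refine {q0,q1,q2,q4,q5,q6,q10,q12} on symbol 1: members go to different blocks, giving {q0,q1,q5,q10} and {q2,q6} and {q4,q12}.
Split {q0,q1,q5,q10} by δ(·,1) → {q0,q5} and {q1,q10}.
Split {q7,q9,q11} by δ(·,0) → {q7,q9} and {q11}.
No further refinement is possible. Final partition (8 blocks): {q0,q5} | {q7,q9} | {q3} | {q13} | {q2,q6} | {q4,q12} | {q1,q10} | {q11}.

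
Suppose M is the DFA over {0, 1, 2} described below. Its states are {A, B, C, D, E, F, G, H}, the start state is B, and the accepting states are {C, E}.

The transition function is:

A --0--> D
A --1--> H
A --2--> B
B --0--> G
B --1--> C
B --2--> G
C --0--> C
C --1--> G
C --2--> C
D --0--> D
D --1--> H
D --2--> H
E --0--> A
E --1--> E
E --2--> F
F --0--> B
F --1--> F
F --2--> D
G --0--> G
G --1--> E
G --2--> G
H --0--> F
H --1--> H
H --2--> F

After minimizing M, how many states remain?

Initial partition by acceptance: {C,E} | {A,B,D,F,G,H}.
Split {C,E} by δ(·,0) → {C} and {E}.
Refine {A,B,D,F,G,H} on symbol 1: members go to different blocks, giving {A,D,F,H} and {B} and {G}.
On input 0, block {A,D,F,H} splits into {A,D,H} and {F}.
Split {A,D,H} by δ(·,0) → {A,D} and {H}.
Split {A,D} by δ(·,2) → {A} and {D}.
No further refinement is possible. Final partition (8 blocks): {C} | {A} | {E} | {B} | {G} | {F} | {H} | {D}.

8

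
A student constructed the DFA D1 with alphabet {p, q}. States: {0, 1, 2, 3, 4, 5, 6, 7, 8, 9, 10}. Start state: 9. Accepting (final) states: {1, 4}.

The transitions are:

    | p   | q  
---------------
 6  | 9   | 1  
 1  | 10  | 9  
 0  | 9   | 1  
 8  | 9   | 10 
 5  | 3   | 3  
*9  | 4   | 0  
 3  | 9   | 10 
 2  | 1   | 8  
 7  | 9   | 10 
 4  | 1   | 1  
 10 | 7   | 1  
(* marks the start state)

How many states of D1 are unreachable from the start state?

5

Starting at 9 and following transitions, the reachable set is {0, 1, 4, 7, 9, 10}. That leaves 2, 3, 5, 6, 8 unreachable — 5 in total.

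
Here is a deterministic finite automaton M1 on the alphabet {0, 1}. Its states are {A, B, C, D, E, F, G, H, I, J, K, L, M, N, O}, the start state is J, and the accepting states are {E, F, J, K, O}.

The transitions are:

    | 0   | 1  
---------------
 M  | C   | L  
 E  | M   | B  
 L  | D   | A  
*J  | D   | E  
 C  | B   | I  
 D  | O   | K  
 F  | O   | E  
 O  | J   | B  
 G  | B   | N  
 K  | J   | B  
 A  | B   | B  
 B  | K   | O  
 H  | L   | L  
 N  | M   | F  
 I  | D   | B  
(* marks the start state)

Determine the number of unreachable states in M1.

4

Starting at J and following transitions, the reachable set is {A, B, C, D, E, I, J, K, L, M, O}. That leaves F, G, H, N unreachable — 4 in total.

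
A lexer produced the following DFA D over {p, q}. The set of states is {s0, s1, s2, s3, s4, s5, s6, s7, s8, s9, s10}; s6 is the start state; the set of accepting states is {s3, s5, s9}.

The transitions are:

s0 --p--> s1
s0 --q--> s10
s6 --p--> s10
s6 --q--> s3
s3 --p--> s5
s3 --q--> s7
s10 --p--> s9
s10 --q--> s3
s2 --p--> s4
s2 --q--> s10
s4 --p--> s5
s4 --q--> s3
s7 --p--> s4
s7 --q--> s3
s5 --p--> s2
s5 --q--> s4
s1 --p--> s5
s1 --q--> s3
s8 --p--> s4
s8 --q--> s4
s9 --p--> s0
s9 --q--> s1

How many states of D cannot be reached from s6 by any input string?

Starting at s6 and following transitions, the reachable set is {s0, s1, s2, s3, s4, s5, s6, s7, s9, s10}. That leaves s8 unreachable — 1 in total.

1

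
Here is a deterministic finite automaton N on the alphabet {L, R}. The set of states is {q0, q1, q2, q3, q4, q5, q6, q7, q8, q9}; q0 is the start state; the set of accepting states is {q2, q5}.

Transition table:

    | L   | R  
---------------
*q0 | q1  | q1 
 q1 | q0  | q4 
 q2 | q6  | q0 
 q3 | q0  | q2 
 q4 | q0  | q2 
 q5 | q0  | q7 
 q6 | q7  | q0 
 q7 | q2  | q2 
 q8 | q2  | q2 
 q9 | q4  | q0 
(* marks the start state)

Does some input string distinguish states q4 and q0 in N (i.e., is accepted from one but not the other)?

States {q3,q5,q8,q9} cannot be reached from the start state, so discard them.
Initial partition by acceptance: {q2} | {q0,q1,q4,q6,q7}.
Refine {q0,q1,q4,q6,q7} on symbol L: members go to different blocks, giving {q0,q1,q4,q6} and {q7}.
On input L, block {q0,q1,q4,q6} splits into {q0,q1,q4} and {q6}.
Refine {q0,q1,q4} on symbol R: members go to different blocks, giving {q0,q1} and {q4}.
On input R, block {q0,q1} splits into {q0} and {q1}.
The partition is now stable with 6 blocks: {q2} | {q0} | {q7} | {q6} | {q4} | {q1}.
q4 and q0 end up in different blocks, so they are distinguishable. For instance, the string 'R' is accepted from only q4.

Yes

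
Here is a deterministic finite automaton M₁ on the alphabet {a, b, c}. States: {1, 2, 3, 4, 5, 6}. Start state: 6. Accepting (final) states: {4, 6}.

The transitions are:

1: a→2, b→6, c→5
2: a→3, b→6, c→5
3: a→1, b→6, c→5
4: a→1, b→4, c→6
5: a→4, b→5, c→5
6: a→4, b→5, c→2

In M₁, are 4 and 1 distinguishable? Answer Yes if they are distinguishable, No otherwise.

Start with accepting vs non-accepting: {4,6} | {1,2,3,5}.
On input a, block {4,6} splits into {4} and {6}.
On input a, block {1,2,3,5} splits into {1,2,3} and {5}.
The partition is now stable with 4 blocks: {4} | {1,2,3} | {6} | {5}.
4 and 1 end up in different blocks, so they are distinguishable. For instance, the string 'ε' is accepted from only 4.

Yes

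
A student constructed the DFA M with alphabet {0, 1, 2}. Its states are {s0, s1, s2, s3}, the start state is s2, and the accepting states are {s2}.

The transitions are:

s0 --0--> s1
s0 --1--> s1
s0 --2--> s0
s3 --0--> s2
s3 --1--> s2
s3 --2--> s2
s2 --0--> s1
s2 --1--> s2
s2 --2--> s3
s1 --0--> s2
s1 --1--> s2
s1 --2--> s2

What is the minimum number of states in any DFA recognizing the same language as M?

2

Reachable states from the start: {s1,s2,s3}. Unreachable: {s0} — drop them.
Initial partition by acceptance: {s2} | {s1,s3}.
No further refinement is possible. Final partition (2 blocks): {s2} | {s1,s3}.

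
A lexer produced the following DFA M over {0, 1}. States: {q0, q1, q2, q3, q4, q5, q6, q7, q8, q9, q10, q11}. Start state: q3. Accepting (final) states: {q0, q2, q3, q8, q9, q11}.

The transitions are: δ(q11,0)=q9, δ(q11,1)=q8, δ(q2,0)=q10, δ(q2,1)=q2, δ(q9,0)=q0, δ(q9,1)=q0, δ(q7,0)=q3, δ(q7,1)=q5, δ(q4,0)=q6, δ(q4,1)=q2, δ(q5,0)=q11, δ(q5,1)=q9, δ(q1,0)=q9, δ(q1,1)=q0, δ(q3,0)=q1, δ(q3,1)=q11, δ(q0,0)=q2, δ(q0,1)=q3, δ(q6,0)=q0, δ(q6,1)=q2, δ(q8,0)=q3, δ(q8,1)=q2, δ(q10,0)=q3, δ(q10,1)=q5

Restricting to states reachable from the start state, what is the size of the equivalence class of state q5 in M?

1

States {q4,q6,q7} cannot be reached from the start state, so discard them.
P0 = {q0,q2,q3,q8,q9,q11} | {q1,q5,q10}.
On input 0, block {q0,q2,q3,q8,q9,q11} splits into {q0,q8,q9,q11} and {q2,q3}.
On input 0, block {q0,q8,q9,q11} splits into {q0,q8} and {q9,q11}.
Refine {q1,q5,q10} on symbol 0: members go to different blocks, giving {q1,q5} and {q10}.
Refine {q1,q5} on symbol 1: members go to different blocks, giving {q1} and {q5}.
On input 0, block {q2,q3} splits into {q2} and {q3}.
On input 0, block {q0,q8} splits into {q0} and {q8}.
Refine {q9,q11} on symbol 0: members go to different blocks, giving {q9} and {q11}.
Stable partition: {q0} | {q1} | {q2} | {q9} | {q10} | {q5} | {q3} | {q8} | {q11} — 9 equivalence classes.
State q5 belongs to the block {q5}, which has 1 states.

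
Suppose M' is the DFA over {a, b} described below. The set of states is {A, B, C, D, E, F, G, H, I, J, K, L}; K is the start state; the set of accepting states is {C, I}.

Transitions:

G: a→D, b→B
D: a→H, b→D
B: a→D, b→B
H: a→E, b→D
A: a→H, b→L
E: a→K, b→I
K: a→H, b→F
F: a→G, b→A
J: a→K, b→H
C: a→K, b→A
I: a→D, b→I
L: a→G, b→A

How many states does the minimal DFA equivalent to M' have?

States {C,J} cannot be reached from the start state, so discard them.
P0 = {I} | {A,B,D,E,F,G,H,K,L}.
Refine {A,B,D,E,F,G,H,K,L} on symbol b: members go to different blocks, giving {A,B,D,F,G,H,K,L} and {E}.
On input a, block {A,B,D,F,G,H,K,L} splits into {A,B,D,F,G,K,L} and {H}.
On input a, block {A,B,D,F,G,K,L} splits into {B,F,G,L} and {A,D,K}.
Split {B,F,G,L} by δ(·,a) → {B,G} and {F,L}.
Split {A,D,K} by δ(·,b) → {A,K} and {D}.
No further refinement is possible. Final partition (7 blocks): {I} | {B,G} | {E} | {H} | {A,K} | {F,L} | {D}.

7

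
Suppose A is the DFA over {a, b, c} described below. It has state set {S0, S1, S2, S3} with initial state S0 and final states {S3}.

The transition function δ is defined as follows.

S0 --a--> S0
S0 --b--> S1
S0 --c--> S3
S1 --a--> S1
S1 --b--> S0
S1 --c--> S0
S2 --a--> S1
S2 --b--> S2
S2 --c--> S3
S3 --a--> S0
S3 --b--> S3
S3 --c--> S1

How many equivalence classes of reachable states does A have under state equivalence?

States {S2} cannot be reached from the start state, so discard them.
Initial partition by acceptance: {S3} | {S0,S1}.
On input c, block {S0,S1} splits into {S0} and {S1}.
No further refinement is possible. Final partition (3 blocks): {S3} | {S0} | {S1}.

3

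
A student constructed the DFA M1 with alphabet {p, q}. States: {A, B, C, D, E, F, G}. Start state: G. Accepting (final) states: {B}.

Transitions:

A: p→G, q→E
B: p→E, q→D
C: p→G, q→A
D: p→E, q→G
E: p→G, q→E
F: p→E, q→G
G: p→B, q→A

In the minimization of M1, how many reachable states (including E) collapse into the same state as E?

2

First remove the unreachable states {C,F}; 5 states remain.
P0 = {B} | {A,D,E,G}.
On input p, block {A,D,E,G} splits into {A,D,E} and {G}.
On input p, block {A,D,E} splits into {A,E} and {D}.
Stable partition: {B} | {A,E} | {G} | {D} — 4 equivalence classes.
State E belongs to the block {A,E}, which has 2 states.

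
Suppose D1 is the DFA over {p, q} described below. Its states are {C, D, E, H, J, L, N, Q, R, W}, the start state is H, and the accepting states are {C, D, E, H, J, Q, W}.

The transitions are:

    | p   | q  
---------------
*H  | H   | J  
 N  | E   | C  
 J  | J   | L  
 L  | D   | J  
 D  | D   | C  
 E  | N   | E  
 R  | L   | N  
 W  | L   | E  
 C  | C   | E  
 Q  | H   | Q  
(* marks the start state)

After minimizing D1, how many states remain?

Reachable states from the start: {C,D,E,H,J,L,N}. Unreachable: {Q,R,W} — drop them.
Start with accepting vs non-accepting: {C,D,E,H,J} | {L,N}.
Refine {C,D,E,H,J} on symbol p: members go to different blocks, giving {C,D,H,J} and {E}.
On input q, block {C,D,H,J} splits into {D,H} and {C} and {J}.
Split {D,H} by δ(·,q) → {D} and {H}.
On input p, block {L,N} splits into {L} and {N}.
Stable partition: {D} | {L} | {E} | {C} | {J} | {H} | {N} — 7 equivalence classes.

7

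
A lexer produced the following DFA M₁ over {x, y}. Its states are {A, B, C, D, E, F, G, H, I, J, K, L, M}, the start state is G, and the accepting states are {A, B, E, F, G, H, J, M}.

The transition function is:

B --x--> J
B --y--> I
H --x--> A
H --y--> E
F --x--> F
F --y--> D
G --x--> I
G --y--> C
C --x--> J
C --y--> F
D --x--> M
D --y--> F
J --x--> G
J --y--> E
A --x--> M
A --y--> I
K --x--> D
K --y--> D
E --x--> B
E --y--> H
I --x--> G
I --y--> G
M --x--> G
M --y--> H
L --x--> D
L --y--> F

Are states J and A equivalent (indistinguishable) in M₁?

First remove the unreachable states {K,L}; 11 states remain.
P0 = {A,B,E,F,G,H,J,M} | {C,D,I}.
Split {A,B,E,F,G,H,J,M} by δ(·,x) → {A,B,E,F,H,J,M} and {G}.
Split {A,B,E,F,H,J,M} by δ(·,x) → {A,B,E,F,H} and {J,M}.
Split {A,B,E,F,H} by δ(·,x) → {E,F,H} and {A,B}.
Split {E,F,H} by δ(·,x) → {E,H} and {F}.
Refine {C,D,I} on symbol x: members go to different blocks, giving {C,D} and {I}.
Stable partition: {E,H} | {C,D} | {G} | {J,M} | {A,B} | {F} | {I} — 7 equivalence classes.
J and A end up in different blocks, so they are distinguishable. For instance, the string 'y' is accepted from only J.

No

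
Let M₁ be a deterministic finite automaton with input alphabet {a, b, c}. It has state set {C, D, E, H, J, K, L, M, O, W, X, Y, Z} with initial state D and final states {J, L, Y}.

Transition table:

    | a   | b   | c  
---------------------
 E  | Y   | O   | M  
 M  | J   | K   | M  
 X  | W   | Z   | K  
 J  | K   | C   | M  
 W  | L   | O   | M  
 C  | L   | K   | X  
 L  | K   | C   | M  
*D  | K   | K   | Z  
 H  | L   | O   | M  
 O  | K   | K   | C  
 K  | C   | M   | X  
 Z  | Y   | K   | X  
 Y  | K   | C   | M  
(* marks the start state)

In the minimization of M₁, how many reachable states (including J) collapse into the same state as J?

States {E,H} cannot be reached from the start state, so discard them.
Initial partition by acceptance: {J,L,Y} | {C,D,K,M,O,W,X,Z}.
On input a, block {C,D,K,M,O,W,X,Z} splits into {D,K,O,X} and {C,M,W,Z}.
Refine {D,K,O,X} on symbol a: members go to different blocks, giving {K,X} and {D,O}.
On input b, block {C,M,W,Z} splits into {C,M,Z} and {W}.
On input a, block {K,X} splits into {X} and {K}.
Split {C,M,Z} by δ(·,c) → {C,Z} and {M}.
Stable partition: {J,L,Y} | {X} | {C,Z} | {D,O} | {W} | {K} | {M} — 7 equivalence classes.
State J belongs to the block {J,L,Y}, which has 3 states.

3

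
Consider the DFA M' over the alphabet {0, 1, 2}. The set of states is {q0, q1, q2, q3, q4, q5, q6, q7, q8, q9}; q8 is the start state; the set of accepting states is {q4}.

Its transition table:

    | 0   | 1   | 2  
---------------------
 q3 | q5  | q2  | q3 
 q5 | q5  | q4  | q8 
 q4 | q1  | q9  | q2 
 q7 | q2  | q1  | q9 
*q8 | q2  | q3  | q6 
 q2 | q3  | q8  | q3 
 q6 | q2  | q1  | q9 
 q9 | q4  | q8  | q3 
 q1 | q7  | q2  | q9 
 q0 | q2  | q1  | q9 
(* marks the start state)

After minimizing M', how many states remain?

States {q0} cannot be reached from the start state, so discard them.
Start with accepting vs non-accepting: {q4} | {q1,q2,q3,q5,q6,q7,q8,q9}.
On input 0, block {q1,q2,q3,q5,q6,q7,q8,q9} splits into {q1,q2,q3,q5,q6,q7,q8} and {q9}.
Split {q1,q2,q3,q5,q6,q7,q8} by δ(·,1) → {q1,q2,q3,q6,q7,q8} and {q5}.
Split {q1,q2,q3,q6,q7,q8} by δ(·,0) → {q1,q2,q6,q7,q8} and {q3}.
Refine {q1,q2,q6,q7,q8} on symbol 0: members go to different blocks, giving {q1,q6,q7,q8} and {q2}.
Split {q1,q6,q7,q8} by δ(·,0) → {q6,q7,q8} and {q1}.
Split {q6,q7,q8} by δ(·,1) → {q6,q7} and {q8}.
The partition is now stable with 8 blocks: {q4} | {q6,q7} | {q9} | {q5} | {q3} | {q2} | {q1} | {q8}.

8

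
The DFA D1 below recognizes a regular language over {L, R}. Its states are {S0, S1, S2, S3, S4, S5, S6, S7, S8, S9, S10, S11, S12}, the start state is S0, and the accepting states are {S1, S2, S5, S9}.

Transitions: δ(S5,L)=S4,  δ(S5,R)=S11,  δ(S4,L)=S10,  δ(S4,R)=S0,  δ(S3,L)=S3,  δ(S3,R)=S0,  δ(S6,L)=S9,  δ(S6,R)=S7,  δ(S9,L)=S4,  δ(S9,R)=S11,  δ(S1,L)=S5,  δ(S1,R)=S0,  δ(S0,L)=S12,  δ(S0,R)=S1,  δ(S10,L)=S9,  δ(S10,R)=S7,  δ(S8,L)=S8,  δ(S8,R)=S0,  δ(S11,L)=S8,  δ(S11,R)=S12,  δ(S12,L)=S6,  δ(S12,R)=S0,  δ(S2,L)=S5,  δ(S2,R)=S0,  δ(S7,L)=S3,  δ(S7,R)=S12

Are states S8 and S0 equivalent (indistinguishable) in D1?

No

Reachable states from the start: {S0,S1,S3,S4,S5,S6,S7,S8,S9,S10,S11,S12}. Unreachable: {S2} — drop them.
Start with accepting vs non-accepting: {S1,S5,S9} | {S0,S3,S4,S6,S7,S8,S10,S11,S12}.
On input L, block {S1,S5,S9} splits into {S5,S9} and {S1}.
Refine {S0,S3,S4,S6,S7,S8,S10,S11,S12} on symbol L: members go to different blocks, giving {S0,S3,S4,S7,S8,S11,S12} and {S6,S10}.
Split {S0,S3,S4,S7,S8,S11,S12} by δ(·,L) → {S0,S3,S7,S8,S11} and {S4,S12}.
Refine {S0,S3,S7,S8,S11} on symbol L: members go to different blocks, giving {S3,S7,S8,S11} and {S0}.
On input R, block {S3,S7,S8,S11} splits into {S3,S8} and {S7,S11}.
The partition is now stable with 7 blocks: {S5,S9} | {S3,S8} | {S1} | {S6,S10} | {S4,S12} | {S0} | {S7,S11}.
S8 and S0 end up in different blocks, so they are distinguishable. For instance, the string 'R' is accepted from only S0.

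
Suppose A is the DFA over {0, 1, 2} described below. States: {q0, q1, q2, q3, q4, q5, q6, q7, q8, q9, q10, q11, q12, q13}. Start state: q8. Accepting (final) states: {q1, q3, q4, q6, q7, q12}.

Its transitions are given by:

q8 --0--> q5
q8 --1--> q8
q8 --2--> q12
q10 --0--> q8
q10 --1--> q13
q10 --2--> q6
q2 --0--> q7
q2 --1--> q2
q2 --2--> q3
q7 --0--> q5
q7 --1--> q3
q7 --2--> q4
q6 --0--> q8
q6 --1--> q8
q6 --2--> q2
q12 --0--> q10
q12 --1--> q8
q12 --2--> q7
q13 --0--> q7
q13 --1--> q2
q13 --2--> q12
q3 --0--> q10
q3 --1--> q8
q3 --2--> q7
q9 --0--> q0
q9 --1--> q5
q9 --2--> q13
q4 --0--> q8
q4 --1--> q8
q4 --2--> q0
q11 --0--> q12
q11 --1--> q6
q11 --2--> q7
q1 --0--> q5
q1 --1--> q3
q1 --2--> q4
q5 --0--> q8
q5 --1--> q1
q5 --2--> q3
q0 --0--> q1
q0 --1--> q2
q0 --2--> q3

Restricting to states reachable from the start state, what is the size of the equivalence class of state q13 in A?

3

First remove the unreachable states {q9,q11}; 12 states remain.
Initial partition by acceptance: {q1,q3,q4,q6,q7,q12} | {q0,q2,q5,q8,q10,q13}.
Split {q1,q3,q4,q6,q7,q12} by δ(·,1) → {q3,q4,q6,q12} and {q1,q7}.
Split {q3,q4,q6,q12} by δ(·,2) → {q3,q12} and {q4,q6}.
Refine {q0,q2,q5,q8,q10,q13} on symbol 0: members go to different blocks, giving {q0,q2,q13} and {q5,q8,q10}.
On input 1, block {q5,q8,q10} splits into {q5} and {q8} and {q10}.
Stable partition: {q3,q12} | {q0,q2,q13} | {q1,q7} | {q4,q6} | {q5} | {q8} | {q10} — 7 equivalence classes.
State q13 belongs to the block {q0,q2,q13}, which has 3 states.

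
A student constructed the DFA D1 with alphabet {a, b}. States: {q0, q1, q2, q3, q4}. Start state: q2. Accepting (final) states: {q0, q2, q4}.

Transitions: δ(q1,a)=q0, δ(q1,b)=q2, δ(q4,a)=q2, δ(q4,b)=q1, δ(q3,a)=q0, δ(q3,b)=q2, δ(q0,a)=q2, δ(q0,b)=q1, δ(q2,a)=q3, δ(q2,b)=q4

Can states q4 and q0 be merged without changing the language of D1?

Yes

P0 = {q0,q2,q4} | {q1,q3}.
Refine {q0,q2,q4} on symbol a: members go to different blocks, giving {q0,q4} and {q2}.
No further refinement is possible. Final partition (3 blocks): {q0,q4} | {q1,q3} | {q2}.
q4 and q0 lie in the same block of the stable partition, so they are equivalent — no string distinguishes them.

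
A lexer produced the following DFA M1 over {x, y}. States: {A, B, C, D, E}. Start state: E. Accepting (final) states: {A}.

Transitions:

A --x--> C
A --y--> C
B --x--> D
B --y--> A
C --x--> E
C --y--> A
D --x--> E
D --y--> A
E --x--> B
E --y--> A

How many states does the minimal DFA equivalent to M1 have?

2

All states are reachable from the start state.
Start with accepting vs non-accepting: {A} | {B,C,D,E}.
Stable partition: {A} | {B,C,D,E} — 2 equivalence classes.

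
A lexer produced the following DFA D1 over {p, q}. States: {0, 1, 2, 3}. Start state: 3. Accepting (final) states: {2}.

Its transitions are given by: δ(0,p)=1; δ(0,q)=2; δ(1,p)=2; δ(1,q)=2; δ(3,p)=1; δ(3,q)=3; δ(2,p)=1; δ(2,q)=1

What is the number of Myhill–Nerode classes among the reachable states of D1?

Reachable states from the start: {1,2,3}. Unreachable: {0} — drop them.
Start with accepting vs non-accepting: {2} | {1,3}.
On input p, block {1,3} splits into {1} and {3}.
Stable partition: {2} | {1} | {3} — 3 equivalence classes.

3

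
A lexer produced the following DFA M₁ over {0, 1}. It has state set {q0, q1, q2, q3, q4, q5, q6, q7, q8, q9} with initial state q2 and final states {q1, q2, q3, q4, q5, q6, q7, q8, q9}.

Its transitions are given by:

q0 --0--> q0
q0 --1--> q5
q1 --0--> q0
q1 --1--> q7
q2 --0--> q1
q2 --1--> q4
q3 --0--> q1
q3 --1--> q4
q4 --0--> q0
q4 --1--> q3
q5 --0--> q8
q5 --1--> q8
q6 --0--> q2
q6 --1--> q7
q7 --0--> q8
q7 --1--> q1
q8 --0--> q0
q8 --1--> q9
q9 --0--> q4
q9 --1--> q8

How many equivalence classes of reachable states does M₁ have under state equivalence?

3

First remove the unreachable states {q6}; 9 states remain.
P0 = {q1,q2,q3,q4,q5,q7,q8,q9} | {q0}.
Split {q1,q2,q3,q4,q5,q7,q8,q9} by δ(·,0) → {q2,q3,q5,q7,q9} and {q1,q4,q8}.
Stable partition: {q2,q3,q5,q7,q9} | {q0} | {q1,q4,q8} — 3 equivalence classes.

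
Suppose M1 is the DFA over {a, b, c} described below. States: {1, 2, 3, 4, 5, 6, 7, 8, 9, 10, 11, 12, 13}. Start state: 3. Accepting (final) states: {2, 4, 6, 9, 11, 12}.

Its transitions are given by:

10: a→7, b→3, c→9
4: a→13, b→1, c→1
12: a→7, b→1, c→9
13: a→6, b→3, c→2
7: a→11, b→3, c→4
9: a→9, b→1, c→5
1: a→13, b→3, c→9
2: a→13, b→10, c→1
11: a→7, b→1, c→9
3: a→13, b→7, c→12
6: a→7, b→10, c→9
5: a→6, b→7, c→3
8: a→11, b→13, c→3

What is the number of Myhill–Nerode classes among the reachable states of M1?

First remove the unreachable states {8}; 12 states remain.
P0 = {2,4,6,9,11,12} | {1,3,5,7,10,13}.
Refine {2,4,6,9,11,12} on symbol a: members go to different blocks, giving {2,4,6,11,12} and {9}.
Split {2,4,6,11,12} by δ(·,c) → {6,11,12} and {2,4}.
Refine {1,3,5,7,10,13} on symbol a: members go to different blocks, giving {1,3,10} and {5,7,13}.
Refine {1,3,10} on symbol b: members go to different blocks, giving {1,10} and {3}.
On input b, block {5,7,13} splits into {7,13} and {5}.
Stable partition: {6,11,12} | {1,10} | {9} | {2,4} | {7,13} | {3} | {5} — 7 equivalence classes.

7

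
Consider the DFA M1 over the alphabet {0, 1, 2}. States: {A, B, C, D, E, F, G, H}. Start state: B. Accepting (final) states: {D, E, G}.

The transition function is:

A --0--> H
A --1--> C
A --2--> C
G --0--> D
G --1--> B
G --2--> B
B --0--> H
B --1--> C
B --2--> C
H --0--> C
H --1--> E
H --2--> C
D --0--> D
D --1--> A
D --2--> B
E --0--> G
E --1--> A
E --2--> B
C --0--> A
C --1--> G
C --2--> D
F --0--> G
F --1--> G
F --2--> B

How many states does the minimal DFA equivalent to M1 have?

First remove the unreachable states {F}; 7 states remain.
P0 = {D,E,G} | {A,B,C,H}.
Refine {A,B,C,H} on symbol 1: members go to different blocks, giving {A,B} and {C,H}.
Split {C,H} by δ(·,0) → {C} and {H}.
Stable partition: {D,E,G} | {A,B} | {C} | {H} — 4 equivalence classes.

4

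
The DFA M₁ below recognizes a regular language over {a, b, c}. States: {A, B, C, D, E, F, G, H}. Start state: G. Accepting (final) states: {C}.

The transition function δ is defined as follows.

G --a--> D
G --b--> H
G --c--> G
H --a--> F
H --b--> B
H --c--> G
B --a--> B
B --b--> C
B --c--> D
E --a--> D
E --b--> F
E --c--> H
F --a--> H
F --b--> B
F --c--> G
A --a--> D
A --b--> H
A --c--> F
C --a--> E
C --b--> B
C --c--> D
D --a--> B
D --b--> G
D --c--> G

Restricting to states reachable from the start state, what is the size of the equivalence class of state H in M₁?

States {A} cannot be reached from the start state, so discard them.
P0 = {C} | {B,D,E,F,G,H}.
Refine {B,D,E,F,G,H} on symbol b: members go to different blocks, giving {D,E,F,G,H} and {B}.
On input a, block {D,E,F,G,H} splits into {E,F,G,H} and {D}.
Refine {E,F,G,H} on symbol a: members go to different blocks, giving {E,G} and {F,H}.
Split {E,G} by δ(·,c) → {E} and {G}.
The partition is now stable with 6 blocks: {C} | {E} | {B} | {D} | {F,H} | {G}.
State H belongs to the block {F,H}, which has 2 states.

2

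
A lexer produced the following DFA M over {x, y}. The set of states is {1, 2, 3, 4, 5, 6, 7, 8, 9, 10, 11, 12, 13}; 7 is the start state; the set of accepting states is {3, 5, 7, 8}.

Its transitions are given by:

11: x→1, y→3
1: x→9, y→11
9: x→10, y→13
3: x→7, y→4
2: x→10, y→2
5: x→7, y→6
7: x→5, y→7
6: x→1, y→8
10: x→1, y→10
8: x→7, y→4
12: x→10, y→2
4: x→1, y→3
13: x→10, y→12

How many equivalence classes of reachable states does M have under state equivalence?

Every state is reachable, so we keep all 13.
Initial partition by acceptance: {3,5,7,8} | {1,2,4,6,9,10,11,12,13}.
Split {3,5,7,8} by δ(·,y) → {3,5,8} and {7}.
Refine {1,2,4,6,9,10,11,12,13} on symbol y: members go to different blocks, giving {1,2,9,10,12,13} and {4,6,11}.
Split {1,2,9,10,12,13} by δ(·,y) → {2,9,10,12,13} and {1}.
Split {2,9,10,12,13} by δ(·,x) → {2,9,12,13} and {10}.
Stable partition: {3,5,8} | {2,9,12,13} | {7} | {4,6,11} | {1} | {10} — 6 equivalence classes.

6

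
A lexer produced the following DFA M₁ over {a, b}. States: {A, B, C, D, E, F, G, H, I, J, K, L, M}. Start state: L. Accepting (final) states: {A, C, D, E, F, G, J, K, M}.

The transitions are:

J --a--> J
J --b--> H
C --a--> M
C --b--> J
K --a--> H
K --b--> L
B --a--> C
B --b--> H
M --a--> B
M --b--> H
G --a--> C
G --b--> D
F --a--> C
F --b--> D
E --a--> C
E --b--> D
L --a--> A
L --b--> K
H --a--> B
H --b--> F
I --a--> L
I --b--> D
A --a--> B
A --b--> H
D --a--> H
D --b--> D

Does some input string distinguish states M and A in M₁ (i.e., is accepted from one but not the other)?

No

Reachable states from the start: {A,B,C,D,F,H,J,K,L,M}. Unreachable: {E,G,I} — drop them.
Start with accepting vs non-accepting: {A,C,D,F,J,K,M} | {B,H,L}.
Split {A,C,D,F,J,K,M} by δ(·,a) → {A,D,K,M} and {C,F,J}.
Refine {A,D,K,M} on symbol b: members go to different blocks, giving {A,K,M} and {D}.
On input a, block {B,H,L} splits into {B} and {H} and {L}.
Split {A,K,M} by δ(·,a) → {A,M} and {K}.
Split {C,F,J} by δ(·,a) → {F,J} and {C}.
Refine {F,J} on symbol a: members go to different blocks, giving {F} and {J}.
Stable partition: {A,M} | {B} | {F} | {D} | {H} | {L} | {K} | {C} | {J} — 9 equivalence classes.
M and A lie in the same block of the stable partition, so they are equivalent — no string distinguishes them.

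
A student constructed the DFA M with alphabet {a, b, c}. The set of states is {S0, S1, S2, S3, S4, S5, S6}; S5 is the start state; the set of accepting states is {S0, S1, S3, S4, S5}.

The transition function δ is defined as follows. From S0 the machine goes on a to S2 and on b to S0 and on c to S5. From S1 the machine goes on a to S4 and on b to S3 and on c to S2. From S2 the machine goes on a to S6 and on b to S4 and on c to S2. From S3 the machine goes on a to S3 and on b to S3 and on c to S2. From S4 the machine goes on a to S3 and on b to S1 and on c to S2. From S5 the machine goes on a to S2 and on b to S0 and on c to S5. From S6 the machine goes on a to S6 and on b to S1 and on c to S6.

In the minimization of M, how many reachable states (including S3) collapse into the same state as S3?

All states are reachable from the start state.
P0 = {S0,S1,S3,S4,S5} | {S2,S6}.
Split {S0,S1,S3,S4,S5} by δ(·,a) → {S1,S3,S4} and {S0,S5}.
Stable partition: {S1,S3,S4} | {S2,S6} | {S0,S5} — 3 equivalence classes.
The equivalence class containing S3 is {S1,S3,S4}, of size 3.

3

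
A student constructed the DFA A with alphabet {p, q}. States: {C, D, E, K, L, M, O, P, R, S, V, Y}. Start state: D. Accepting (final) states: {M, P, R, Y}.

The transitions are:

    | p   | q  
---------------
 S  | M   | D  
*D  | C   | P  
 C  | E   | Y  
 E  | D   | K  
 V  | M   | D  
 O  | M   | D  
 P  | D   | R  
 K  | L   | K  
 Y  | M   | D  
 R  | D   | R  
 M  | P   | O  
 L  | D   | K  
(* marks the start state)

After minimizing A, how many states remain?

Reachable states from the start: {C,D,E,K,L,M,O,P,R,Y}. Unreachable: {S,V} — drop them.
P0 = {M,P,R,Y} | {C,D,E,K,L,O}.
On input p, block {M,P,R,Y} splits into {M,Y} and {P,R}.
On input p, block {M,Y} splits into {Y} and {M}.
On input p, block {C,D,E,K,L,O} splits into {C,D,E,K,L} and {O}.
On input q, block {C,D,E,K,L} splits into {E,K,L} and {D} and {C}.
Refine {E,K,L} on symbol p: members go to different blocks, giving {E,L} and {K}.
No further refinement is possible. Final partition (8 blocks): {Y} | {E,L} | {P,R} | {M} | {O} | {D} | {C} | {K}.

8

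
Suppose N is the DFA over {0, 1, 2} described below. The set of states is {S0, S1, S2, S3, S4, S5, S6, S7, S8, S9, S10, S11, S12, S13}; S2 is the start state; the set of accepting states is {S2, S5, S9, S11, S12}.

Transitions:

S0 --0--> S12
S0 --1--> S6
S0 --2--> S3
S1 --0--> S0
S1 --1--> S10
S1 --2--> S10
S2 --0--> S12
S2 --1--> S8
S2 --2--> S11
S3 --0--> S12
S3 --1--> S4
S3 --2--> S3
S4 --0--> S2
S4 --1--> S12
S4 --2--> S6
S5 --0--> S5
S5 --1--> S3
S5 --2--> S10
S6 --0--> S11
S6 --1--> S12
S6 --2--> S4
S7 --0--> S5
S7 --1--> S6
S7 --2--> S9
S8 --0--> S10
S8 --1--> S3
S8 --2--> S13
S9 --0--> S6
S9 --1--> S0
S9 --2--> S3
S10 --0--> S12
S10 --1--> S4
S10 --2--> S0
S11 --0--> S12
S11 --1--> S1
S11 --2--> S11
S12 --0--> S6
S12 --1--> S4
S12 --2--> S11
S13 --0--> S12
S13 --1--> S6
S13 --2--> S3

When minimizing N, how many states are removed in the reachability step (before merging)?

3

No path from S2 leads to S5, S7, S9; the other 11 states are all reachable.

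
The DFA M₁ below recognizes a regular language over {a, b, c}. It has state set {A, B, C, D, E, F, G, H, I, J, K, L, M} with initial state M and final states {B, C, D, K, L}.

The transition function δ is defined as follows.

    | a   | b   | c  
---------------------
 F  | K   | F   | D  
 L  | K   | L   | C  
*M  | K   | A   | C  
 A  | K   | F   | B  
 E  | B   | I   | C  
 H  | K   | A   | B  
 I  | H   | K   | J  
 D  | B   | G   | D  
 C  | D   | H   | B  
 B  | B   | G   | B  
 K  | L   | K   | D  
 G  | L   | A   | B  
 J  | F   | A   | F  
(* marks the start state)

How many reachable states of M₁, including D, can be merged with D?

3

First remove the unreachable states {E,I,J}; 10 states remain.
Initial partition by acceptance: {B,C,D,K,L} | {A,F,G,H,M}.
Refine {B,C,D,K,L} on symbol b: members go to different blocks, giving {B,C,D} and {K,L}.
No further refinement is possible. Final partition (3 blocks): {B,C,D} | {A,F,G,H,M} | {K,L}.
State D belongs to the block {B,C,D}, which has 3 states.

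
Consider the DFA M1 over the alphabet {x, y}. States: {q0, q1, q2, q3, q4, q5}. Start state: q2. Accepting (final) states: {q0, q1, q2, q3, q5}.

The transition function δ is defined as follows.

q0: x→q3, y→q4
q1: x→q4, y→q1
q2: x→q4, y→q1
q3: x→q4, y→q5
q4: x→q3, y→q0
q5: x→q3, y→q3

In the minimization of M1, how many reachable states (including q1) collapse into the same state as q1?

2

All states are reachable from the start state.
P0 = {q0,q1,q2,q3,q5} | {q4}.
On input x, block {q0,q1,q2,q3,q5} splits into {q1,q2,q3} and {q0,q5}.
Split {q1,q2,q3} by δ(·,y) → {q1,q2} and {q3}.
Refine {q0,q5} on symbol y: members go to different blocks, giving {q0} and {q5}.
Stable partition: {q1,q2} | {q4} | {q0} | {q3} | {q5} — 5 equivalence classes.
State q1 belongs to the block {q1,q2}, which has 2 states.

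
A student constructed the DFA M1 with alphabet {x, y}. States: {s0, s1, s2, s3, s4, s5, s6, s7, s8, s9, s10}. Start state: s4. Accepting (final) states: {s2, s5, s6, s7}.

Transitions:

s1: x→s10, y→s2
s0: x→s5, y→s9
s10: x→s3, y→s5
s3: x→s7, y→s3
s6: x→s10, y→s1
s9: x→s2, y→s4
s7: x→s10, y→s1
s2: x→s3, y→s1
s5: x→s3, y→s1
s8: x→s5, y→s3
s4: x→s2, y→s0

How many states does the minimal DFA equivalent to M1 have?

States {s6,s8} cannot be reached from the start state, so discard them.
Start with accepting vs non-accepting: {s2,s5,s7} | {s0,s1,s3,s4,s9,s10}.
On input x, block {s0,s1,s3,s4,s9,s10} splits into {s0,s3,s4,s9} and {s1,s10}.
On input x, block {s2,s5,s7} splits into {s2,s5} and {s7}.
Refine {s0,s3,s4,s9} on symbol x: members go to different blocks, giving {s0,s4,s9} and {s3}.
Refine {s1,s10} on symbol x: members go to different blocks, giving {s1} and {s10}.
The partition is now stable with 6 blocks: {s2,s5} | {s0,s4,s9} | {s1} | {s7} | {s3} | {s10}.

6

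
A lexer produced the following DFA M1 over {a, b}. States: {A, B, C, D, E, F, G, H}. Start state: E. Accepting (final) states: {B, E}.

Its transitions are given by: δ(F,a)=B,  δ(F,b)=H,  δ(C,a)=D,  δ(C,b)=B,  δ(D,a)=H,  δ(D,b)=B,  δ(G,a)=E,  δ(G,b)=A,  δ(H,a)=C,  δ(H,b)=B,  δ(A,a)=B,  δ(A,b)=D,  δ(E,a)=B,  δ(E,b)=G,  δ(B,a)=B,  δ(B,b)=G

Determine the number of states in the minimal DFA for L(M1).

4

First remove the unreachable states {F}; 7 states remain.
Start with accepting vs non-accepting: {B,E} | {A,C,D,G,H}.
Refine {A,C,D,G,H} on symbol a: members go to different blocks, giving {C,D,H} and {A,G}.
On input b, block {A,G} splits into {A} and {G}.
No further refinement is possible. Final partition (4 blocks): {B,E} | {C,D,H} | {A} | {G}.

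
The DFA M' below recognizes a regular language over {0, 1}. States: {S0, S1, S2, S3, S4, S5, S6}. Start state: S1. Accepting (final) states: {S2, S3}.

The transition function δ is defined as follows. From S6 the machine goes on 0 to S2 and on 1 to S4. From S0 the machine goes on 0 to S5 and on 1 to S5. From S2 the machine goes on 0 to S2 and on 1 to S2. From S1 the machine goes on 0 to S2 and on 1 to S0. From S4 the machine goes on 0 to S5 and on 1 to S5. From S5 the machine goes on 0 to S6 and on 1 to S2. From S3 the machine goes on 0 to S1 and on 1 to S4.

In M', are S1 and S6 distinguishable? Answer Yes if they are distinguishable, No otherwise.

States {S3} cannot be reached from the start state, so discard them.
P0 = {S2} | {S0,S1,S4,S5,S6}.
On input 0, block {S0,S1,S4,S5,S6} splits into {S0,S4,S5} and {S1,S6}.
Split {S0,S4,S5} by δ(·,0) → {S0,S4} and {S5}.
The partition is now stable with 4 blocks: {S2} | {S0,S4} | {S1,S6} | {S5}.
S1 and S6 lie in the same block of the stable partition, so they are equivalent — no string distinguishes them.

No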